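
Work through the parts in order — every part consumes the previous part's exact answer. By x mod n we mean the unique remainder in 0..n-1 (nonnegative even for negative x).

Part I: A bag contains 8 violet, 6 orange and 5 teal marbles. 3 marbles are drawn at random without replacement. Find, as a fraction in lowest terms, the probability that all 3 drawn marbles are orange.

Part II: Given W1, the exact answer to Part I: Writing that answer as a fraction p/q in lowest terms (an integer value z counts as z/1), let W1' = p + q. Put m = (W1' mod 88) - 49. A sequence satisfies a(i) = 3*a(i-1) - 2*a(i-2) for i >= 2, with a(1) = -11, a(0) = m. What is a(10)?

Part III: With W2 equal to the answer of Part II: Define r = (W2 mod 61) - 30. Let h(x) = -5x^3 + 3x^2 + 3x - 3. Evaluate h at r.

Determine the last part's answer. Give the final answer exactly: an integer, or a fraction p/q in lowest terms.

Part I: total draws C(19,3) = 969; favorable C(6,3) = 20; P = 20/969; answer 20/969
Part II: W1 = 20/969; threaded value p + q = 989; m = -28; a(2) = 3*(-11) - 2*(-28) = 23; iterating: a(2)=23, a(3)=91, a(4)=227, a(5)=499, a(6)=1043, a(7)=2131, a(8)=4307, a(9)=8659, a(10)=17363; answer 17363
Part III: W2 = 17363; r = 9; -5*(9)^3 + 3*(9)^2 + 3*(9)^1 - 3 = (-3645) + (243) + (27) + (-3) = -3378; answer -3378

-3378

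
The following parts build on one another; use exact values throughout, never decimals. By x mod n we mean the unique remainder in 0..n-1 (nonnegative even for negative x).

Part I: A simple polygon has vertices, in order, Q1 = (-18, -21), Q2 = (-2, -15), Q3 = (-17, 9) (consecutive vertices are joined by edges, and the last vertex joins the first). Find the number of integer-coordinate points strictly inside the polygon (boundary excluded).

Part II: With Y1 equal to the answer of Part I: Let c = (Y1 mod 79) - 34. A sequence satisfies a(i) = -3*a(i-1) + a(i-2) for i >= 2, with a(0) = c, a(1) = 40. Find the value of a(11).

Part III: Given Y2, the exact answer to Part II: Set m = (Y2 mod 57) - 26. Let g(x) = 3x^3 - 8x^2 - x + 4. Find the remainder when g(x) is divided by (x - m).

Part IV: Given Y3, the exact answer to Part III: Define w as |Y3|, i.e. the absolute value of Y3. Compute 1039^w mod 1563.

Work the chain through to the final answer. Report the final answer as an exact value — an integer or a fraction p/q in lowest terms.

649

Part I: cross terms: (-18*-15 - -2*-21)=228, (-2*9 - -17*-15)=-273, (-17*-21 - -18*9)=519; twice the area = |474| = 474; area = 237; boundary points = 2 + 3 + 1 = 6; strictly interior points = area - boundary/2 + 1 = 235; answer 235
Part II: Y1 = 235; c = 43; a(2) = -3*(40) + 1*(43) = -77; iterating: a(2)=-77, a(3)=271, a(4)=-890, a(5)=2941, a(6)=-9713, a(7)=32080, a(8)=-105953, a(9)=349939, a(10)=-1155770, a(11)=3817249; answer 3817249
Part III: Y2 = 3817249; m = -10; remainder = value at the root: 3*(-10)^3 - 8*(-10)^2 - 1*(-10)^1 + 4 = (-3000) + (-800) + (10) + (4) = -3786; answer -3786
Part IV: Y3 = -3786; w = 3786; squarings mod 1563: 1039^1=1039, 1039^2=1051, 1039^4=1123, 1039^8=1351, 1039^16=1180, 1039^32=1330, 1039^64=1147, 1039^128=1126, 1039^256=283, 1039^512=376, 1039^1024=706, 1039^2048=1402; 1039^3786 = 1039^2 * 1039^8 * 1039^64 * 1039^128 * 1039^512 * 1039^1024 * 1039^2048 = 649 (mod 1563); answer 649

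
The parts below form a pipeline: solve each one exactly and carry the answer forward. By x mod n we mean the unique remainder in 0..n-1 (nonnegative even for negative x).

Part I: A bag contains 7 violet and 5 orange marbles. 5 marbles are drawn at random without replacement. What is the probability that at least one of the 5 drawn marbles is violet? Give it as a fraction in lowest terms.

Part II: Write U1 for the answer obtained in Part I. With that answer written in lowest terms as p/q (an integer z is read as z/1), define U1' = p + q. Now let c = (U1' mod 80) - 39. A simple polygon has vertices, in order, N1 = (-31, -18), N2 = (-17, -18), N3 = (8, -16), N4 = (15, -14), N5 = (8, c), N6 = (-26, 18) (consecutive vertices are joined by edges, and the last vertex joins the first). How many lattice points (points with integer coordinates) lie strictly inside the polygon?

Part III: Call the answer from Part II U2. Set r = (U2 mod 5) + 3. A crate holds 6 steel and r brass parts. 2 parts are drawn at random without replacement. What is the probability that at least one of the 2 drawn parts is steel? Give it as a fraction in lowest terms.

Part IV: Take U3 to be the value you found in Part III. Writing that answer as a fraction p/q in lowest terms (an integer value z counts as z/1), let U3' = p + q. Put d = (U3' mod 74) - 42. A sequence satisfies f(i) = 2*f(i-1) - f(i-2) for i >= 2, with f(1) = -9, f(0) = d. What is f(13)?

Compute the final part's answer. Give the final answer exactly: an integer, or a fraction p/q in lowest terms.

147

Part I: total draws C(12,5) = 792; complement C(5,5) = 1; favorable 792 - 1 = 791; P = 791/792; answer 791/792
Part II: U1 = 791/792; threaded value p + q = 1583; c = 24; cross terms: (-31*-18 - -17*-18)=252, (-17*-16 - 8*-18)=416, (8*-14 - 15*-16)=128, (15*24 - 8*-14)=472, (8*18 - -26*24)=768, (-26*-18 - -31*18)=1026; twice the area = |3062| = 3062; area = 1531; boundary points = 14 + 1 + 1 + 1 + 2 + 1 = 20; strictly interior points = area - boundary/2 + 1 = 1522; answer 1522
Part III: U2 = 1522; r = 5; total draws C(11,2) = 55; complement C(5,2) = 10; favorable 55 - 10 = 45; P = 9/11; answer 9/11
Part IV: U3 = 9/11; threaded value p + q = 20; d = -22; f(2) = 2*(-9) - 1*(-22) = 4; iterating: f(2)=4, f(3)=17, f(4)=30, f(5)=43, f(6)=56, f(7)=69, f(8)=82, f(9)=95, f(10)=108, f(11)=121, f(12)=134, f(13)=147; answer 147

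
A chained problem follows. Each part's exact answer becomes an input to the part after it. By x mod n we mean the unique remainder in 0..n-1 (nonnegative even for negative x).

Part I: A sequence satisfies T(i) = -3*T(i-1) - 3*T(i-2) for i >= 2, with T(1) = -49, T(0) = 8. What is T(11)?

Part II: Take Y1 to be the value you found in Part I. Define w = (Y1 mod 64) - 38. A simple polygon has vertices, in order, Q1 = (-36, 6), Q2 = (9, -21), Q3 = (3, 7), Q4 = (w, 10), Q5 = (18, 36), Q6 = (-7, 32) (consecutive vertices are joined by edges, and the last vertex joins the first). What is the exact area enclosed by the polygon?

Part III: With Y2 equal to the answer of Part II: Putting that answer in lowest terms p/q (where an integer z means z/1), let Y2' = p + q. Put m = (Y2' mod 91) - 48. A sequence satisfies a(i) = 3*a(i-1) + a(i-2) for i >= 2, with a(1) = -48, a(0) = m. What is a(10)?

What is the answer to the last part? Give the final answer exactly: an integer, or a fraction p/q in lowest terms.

-2133996

Part I: T(2) = -3*(-49) - 3*(8) = 123; iterating: T(2)=123, T(3)=-222, T(4)=297, T(5)=-225, T(6)=-216, T(7)=1323, T(8)=-3321, T(9)=5994, T(10)=-8019, T(11)=6075; answer 6075
Part II: Y1 = 6075; w = 21; cross terms: (-36*-21 - 9*6)=702, (9*7 - 3*-21)=126, (3*10 - 21*7)=-117, (21*36 - 18*10)=576, (18*32 - -7*36)=828, (-7*6 - -36*32)=1110; twice the area = |3225| = 3225; area = 3225/2; answer 3225/2
Part III: Y2 = 3225/2; threaded value p + q = 3227; m = -6; a(2) = 3*(-48) + 1*(-6) = -150; iterating: a(2)=-150, a(3)=-498, a(4)=-1644, a(5)=-5430, a(6)=-17934, a(7)=-59232, a(8)=-195630, a(9)=-646122, a(10)=-2133996; answer -2133996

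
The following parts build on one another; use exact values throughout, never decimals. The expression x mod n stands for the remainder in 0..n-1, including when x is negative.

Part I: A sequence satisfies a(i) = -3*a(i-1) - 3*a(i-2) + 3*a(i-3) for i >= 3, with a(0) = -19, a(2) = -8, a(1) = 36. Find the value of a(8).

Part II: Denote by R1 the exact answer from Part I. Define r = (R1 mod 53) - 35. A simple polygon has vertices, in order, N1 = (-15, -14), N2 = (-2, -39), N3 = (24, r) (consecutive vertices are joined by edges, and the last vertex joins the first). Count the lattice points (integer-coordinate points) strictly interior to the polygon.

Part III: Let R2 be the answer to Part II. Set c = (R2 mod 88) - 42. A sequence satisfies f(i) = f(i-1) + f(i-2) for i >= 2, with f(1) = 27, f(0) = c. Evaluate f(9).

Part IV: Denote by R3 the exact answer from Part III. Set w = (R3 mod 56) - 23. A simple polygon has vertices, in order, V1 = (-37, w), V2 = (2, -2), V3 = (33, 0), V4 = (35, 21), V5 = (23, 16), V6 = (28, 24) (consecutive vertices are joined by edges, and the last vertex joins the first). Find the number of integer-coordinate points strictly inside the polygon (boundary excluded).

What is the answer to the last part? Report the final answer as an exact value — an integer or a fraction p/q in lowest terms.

844

Part I: a(3) = -3*(-8) - 3*(36) + 3*(-19) = -141; iterating: a(3)=-141, a(4)=555, a(5)=-1266, a(6)=1710, a(7)=333, a(8)=-9927; answer -9927
Part II: R1 = -9927; r = 2; cross terms: (-15*-39 - -2*-14)=557, (-2*2 - 24*-39)=932, (24*-14 - -15*2)=-306; twice the area = |1183| = 1183; area = 1183/2; boundary points = 1 + 1 + 1 = 3; strictly interior points = area - boundary/2 + 1 = 591; answer 591
Part III: R2 = 591; c = 21; f(2) = 1*(27) + 1*(21) = 48; iterating: f(2)=48, f(3)=75, f(4)=123, f(5)=198, f(6)=321, f(7)=519, f(8)=840, f(9)=1359; answer 1359
Part IV: R3 = 1359; w = -8; cross terms: (-37*-2 - 2*-8)=90, (2*0 - 33*-2)=66, (33*21 - 35*0)=693, (35*16 - 23*21)=77, (23*24 - 28*16)=104, (28*-8 - -37*24)=664; twice the area = |1694| = 1694; area = 847; boundary points = 3 + 1 + 1 + 1 + 1 + 1 = 8; strictly interior points = area - boundary/2 + 1 = 844; answer 844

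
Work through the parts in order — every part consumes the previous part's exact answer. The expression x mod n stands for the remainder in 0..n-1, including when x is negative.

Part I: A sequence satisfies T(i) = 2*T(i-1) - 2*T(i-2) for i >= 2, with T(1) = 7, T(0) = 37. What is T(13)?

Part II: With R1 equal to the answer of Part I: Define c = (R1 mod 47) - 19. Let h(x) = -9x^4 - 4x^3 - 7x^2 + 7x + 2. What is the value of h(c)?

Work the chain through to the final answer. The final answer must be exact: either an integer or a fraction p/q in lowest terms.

-877

Part I: T(2) = 2*(7) - 2*(37) = -60; iterating: T(2)=-60, T(3)=-134, T(4)=-148, T(5)=-28, T(6)=240, T(7)=536, T(8)=592, T(9)=112, T(10)=-960, T(11)=-2144, T(12)=-2368, T(13)=-448; answer -448
Part II: R1 = -448; c = 3; -9*(3)^4 - 4*(3)^3 - 7*(3)^2 + 7*(3)^1 + 2 = (-729) + (-108) + (-63) + (21) + (2) = -877; answer -877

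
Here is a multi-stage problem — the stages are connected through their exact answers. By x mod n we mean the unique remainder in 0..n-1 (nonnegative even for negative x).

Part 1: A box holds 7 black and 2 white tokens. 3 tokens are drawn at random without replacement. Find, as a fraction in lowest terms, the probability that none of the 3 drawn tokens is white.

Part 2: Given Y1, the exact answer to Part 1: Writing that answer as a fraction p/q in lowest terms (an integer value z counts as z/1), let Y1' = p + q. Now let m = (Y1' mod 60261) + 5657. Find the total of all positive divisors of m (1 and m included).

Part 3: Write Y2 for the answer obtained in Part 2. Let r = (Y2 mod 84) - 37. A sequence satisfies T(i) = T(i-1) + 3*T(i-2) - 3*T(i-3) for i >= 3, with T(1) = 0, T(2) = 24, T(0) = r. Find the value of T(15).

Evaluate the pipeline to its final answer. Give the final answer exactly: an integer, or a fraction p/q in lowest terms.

49185

Part 1: total draws C(9,3) = 84; favorable C(7,3) = 35; P = 5/12; answer 5/12
Part 2: Y1 = 5/12; threaded value p + q = 17; m = 5674; 5674 = 2 * 2837; sigma = (1 + 2) * (1 + 2837) = 3 * 2838 = 8514; answer 8514
Part 3: Y2 = 8514; r = -7; T(3) = 1*(24) + 3*(0) - 3*(-7) = 45; iterating: T(3)=45, T(4)=117, T(5)=180, T(6)=396, T(7)=585, T(8)=1233, T(9)=1800, T(10)=3744, T(11)=5445, T(12)=11277, T(13)=16380, T(14)=33876, T(15)=49185; answer 49185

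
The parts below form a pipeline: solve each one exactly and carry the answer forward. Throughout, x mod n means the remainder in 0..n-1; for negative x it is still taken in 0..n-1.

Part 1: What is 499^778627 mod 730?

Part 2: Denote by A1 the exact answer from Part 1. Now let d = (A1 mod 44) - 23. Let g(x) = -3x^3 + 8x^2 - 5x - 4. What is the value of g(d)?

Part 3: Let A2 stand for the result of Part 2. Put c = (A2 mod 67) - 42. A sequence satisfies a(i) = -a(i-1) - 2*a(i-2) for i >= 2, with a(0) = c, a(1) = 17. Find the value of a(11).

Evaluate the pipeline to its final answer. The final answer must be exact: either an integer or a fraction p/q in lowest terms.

Part 1: squarings mod 730: 499^1=499, 499^2=71, 499^4=661, 499^8=381, 499^16=621, 499^32=201, 499^64=251, 499^128=221, 499^256=661, 499^512=381, 499^1024=621, 499^2048=201, 499^4096=251, 499^8192=221, 499^16384=661, 499^32768=381, 499^65536=621, 499^131072=201, 499^262144=251, 499^524288=221; 499^778627 = 499^1 * 499^2 * 499^128 * 499^256 * 499^8192 * 499^16384 * 499^32768 * 499^65536 * 499^131072 * 499^524288 = 669 (mod 730); answer 669
Part 2: A1 = 669; d = -14; -3*(-14)^3 + 8*(-14)^2 - 5*(-14)^1 - 4 = (8232) + (1568) + (70) + (-4) = 9866; answer 9866
Part 3: A2 = 9866; c = -25; a(2) = -1*(17) - 2*(-25) = 33; iterating: a(2)=33, a(3)=-67, a(4)=1, a(5)=133, a(6)=-135, a(7)=-131, a(8)=401, a(9)=-139, a(10)=-663, a(11)=941; answer 941

941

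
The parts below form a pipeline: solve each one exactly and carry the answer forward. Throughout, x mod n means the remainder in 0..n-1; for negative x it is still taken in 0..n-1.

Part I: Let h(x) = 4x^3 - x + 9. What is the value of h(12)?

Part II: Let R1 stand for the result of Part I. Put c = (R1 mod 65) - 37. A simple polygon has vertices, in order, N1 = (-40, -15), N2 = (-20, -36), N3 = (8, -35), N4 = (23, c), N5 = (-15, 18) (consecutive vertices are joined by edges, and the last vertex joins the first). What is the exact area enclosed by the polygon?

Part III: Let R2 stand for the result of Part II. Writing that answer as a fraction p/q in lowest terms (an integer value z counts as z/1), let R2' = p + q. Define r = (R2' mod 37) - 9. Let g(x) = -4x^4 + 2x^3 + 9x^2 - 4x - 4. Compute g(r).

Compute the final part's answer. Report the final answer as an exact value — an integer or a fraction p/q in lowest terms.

Part I: 4*(12)^3 - 1*(12)^1 + 9 = (6912) + (-12) + (9) = 6909; answer 6909
Part II: R1 = 6909; c = -18; cross terms: (-40*-36 - -20*-15)=1140, (-20*-35 - 8*-36)=988, (8*-18 - 23*-35)=661, (23*18 - -15*-18)=144, (-15*-15 - -40*18)=945; twice the area = |3878| = 3878; area = 1939; answer 1939
Part III: R2 = 1939; threaded value p + q = 1940; r = 7; -4*(7)^4 + 2*(7)^3 + 9*(7)^2 - 4*(7)^1 - 4 = (-9604) + (686) + (441) + (-28) + (-4) = -8509; answer -8509

-8509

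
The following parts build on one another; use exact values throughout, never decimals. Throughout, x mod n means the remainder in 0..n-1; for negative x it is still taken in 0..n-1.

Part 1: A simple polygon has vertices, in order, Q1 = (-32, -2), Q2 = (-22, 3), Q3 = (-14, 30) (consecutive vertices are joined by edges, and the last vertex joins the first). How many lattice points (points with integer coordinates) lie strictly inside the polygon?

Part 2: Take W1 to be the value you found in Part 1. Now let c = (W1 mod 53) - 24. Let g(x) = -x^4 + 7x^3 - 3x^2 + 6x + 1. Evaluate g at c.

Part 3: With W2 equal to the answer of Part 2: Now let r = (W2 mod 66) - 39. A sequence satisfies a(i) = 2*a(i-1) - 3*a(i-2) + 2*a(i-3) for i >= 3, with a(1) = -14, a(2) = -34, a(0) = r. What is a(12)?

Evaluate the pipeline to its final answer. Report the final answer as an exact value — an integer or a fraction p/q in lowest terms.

Part 1: cross terms: (-32*3 - -22*-2)=-140, (-22*30 - -14*3)=-618, (-14*-2 - -32*30)=988; twice the area = |230| = 230; area = 115; boundary points = 5 + 1 + 2 = 8; strictly interior points = area - boundary/2 + 1 = 112; answer 112
Part 2: W1 = 112; c = -18; -1*(-18)^4 + 7*(-18)^3 - 3*(-18)^2 + 6*(-18)^1 + 1 = (-104976) + (-40824) + (-972) + (-108) + (1) = -146879; answer -146879
Part 3: W2 = -146879; r = -2; a(3) = 2*(-34) - 3*(-14) + 2*(-2) = -30; iterating: a(3)=-30, a(4)=14, a(5)=50, a(6)=-2, a(7)=-126, a(8)=-146, a(9)=82, a(10)=350, a(11)=162, a(12)=-562; answer -562

-562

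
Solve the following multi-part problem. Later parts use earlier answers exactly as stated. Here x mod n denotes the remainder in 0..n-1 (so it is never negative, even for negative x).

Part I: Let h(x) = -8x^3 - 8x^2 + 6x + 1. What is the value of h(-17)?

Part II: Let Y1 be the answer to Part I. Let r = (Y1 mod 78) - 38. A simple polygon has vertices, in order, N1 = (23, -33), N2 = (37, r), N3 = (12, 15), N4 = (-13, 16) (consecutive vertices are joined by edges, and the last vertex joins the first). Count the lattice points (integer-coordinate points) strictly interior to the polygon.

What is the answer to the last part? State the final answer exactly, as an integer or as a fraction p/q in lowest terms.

Part I: -8*(-17)^3 - 8*(-17)^2 + 6*(-17)^1 + 1 = (39304) + (-2312) + (-102) + (1) = 36891; answer 36891
Part II: Y1 = 36891; r = 37; cross terms: (23*37 - 37*-33)=2072, (37*15 - 12*37)=111, (12*16 - -13*15)=387, (-13*-33 - 23*16)=61; twice the area = |2631| = 2631; area = 2631/2; boundary points = 14 + 1 + 1 + 1 = 17; strictly interior points = area - boundary/2 + 1 = 1308; answer 1308

1308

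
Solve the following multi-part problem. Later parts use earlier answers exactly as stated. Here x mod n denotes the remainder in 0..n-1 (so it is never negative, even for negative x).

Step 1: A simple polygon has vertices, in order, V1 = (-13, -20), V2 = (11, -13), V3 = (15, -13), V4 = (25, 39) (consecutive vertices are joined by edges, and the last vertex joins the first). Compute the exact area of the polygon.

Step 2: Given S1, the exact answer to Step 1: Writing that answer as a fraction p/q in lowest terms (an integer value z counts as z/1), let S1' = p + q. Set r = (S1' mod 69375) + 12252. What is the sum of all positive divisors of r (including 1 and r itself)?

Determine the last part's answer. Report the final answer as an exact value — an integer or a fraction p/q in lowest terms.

23436

Step 1: cross terms: (-13*-13 - 11*-20)=389, (11*-13 - 15*-13)=52, (15*39 - 25*-13)=910, (25*-20 - -13*39)=7; twice the area = |1358| = 1358; area = 679; answer 679
Step 2: S1 = 679; threaded value p + q = 680; r = 12932; 12932 = 2^2 * 53 * 61; sigma = (1 + 2 + 4) * (1 + 53) * (1 + 61) = 7 * 54 * 62 = 23436; answer 23436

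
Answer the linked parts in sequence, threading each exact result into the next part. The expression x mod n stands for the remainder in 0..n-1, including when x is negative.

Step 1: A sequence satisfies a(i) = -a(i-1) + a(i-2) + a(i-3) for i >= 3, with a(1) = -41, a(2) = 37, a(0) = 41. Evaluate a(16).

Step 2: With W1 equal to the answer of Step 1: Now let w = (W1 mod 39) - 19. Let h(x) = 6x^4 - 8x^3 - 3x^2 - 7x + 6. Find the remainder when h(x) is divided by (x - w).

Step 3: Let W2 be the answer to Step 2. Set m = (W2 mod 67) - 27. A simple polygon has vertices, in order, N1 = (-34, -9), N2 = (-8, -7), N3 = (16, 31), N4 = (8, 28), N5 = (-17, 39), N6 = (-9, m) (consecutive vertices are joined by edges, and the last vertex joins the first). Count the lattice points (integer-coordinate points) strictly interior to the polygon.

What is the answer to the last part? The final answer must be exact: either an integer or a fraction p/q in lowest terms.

Step 1: a(3) = -1*(37) + 1*(-41) + 1*(41) = -37; iterating: a(3)=-37, a(4)=33, a(5)=-33, a(6)=29, a(7)=-29, a(8)=25, a(9)=-25, a(10)=21, a(11)=-21, a(12)=17, a(13)=-17, a(14)=13, a(15)=-13, a(16)=9; answer 9
Step 2: W1 = 9; w = -10; remainder = value at the root: 6*(-10)^4 - 8*(-10)^3 - 3*(-10)^2 - 7*(-10)^1 + 6 = (60000) + (8000) + (-300) + (70) + (6) = 67776; answer 67776
Step 3: W2 = 67776; m = 12; cross terms: (-34*-7 - -8*-9)=166, (-8*31 - 16*-7)=-136, (16*28 - 8*31)=200, (8*39 - -17*28)=788, (-17*12 - -9*39)=147, (-9*-9 - -34*12)=489; twice the area = |1654| = 1654; area = 827; boundary points = 2 + 2 + 1 + 1 + 1 + 1 = 8; strictly interior points = area - boundary/2 + 1 = 824; answer 824

824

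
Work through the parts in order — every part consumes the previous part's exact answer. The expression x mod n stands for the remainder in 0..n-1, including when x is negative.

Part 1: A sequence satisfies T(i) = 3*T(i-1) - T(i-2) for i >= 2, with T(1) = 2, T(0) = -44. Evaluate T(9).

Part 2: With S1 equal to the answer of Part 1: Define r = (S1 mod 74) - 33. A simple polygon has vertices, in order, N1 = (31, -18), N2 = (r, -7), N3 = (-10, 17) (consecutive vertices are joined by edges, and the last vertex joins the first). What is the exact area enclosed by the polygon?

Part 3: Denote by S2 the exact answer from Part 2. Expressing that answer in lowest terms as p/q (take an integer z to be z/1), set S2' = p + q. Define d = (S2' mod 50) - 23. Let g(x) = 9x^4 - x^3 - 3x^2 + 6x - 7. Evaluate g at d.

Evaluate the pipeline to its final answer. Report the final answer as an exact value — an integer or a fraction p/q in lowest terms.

Part 1: T(2) = 3*(2) - 1*(-44) = 50; iterating: T(2)=50, T(3)=148, T(4)=394, T(5)=1034, T(6)=2708, T(7)=7090, T(8)=18562, T(9)=48596; answer 48596
Part 2: S1 = 48596; r = 19; cross terms: (31*-7 - 19*-18)=125, (19*17 - -10*-7)=253, (-10*-18 - 31*17)=-347; twice the area = |31| = 31; area = 31/2; answer 31/2
Part 3: S2 = 31/2; threaded value p + q = 33; d = 10; 9*(10)^4 - 1*(10)^3 - 3*(10)^2 + 6*(10)^1 - 7 = (90000) + (-1000) + (-300) + (60) + (-7) = 88753; answer 88753

88753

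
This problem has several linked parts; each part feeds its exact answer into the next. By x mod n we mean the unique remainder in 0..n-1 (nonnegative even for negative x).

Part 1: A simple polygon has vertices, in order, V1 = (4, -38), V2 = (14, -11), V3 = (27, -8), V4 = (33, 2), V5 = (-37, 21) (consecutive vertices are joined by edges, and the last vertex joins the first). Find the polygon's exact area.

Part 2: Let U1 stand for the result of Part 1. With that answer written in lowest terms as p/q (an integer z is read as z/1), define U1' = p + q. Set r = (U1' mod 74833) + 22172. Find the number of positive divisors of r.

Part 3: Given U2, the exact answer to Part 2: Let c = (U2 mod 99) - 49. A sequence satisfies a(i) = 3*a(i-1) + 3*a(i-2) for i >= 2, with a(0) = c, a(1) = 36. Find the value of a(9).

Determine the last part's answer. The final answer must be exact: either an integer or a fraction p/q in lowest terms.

Part 1: cross terms: (4*-11 - 14*-38)=488, (14*-8 - 27*-11)=185, (27*2 - 33*-8)=318, (33*21 - -37*2)=767, (-37*-38 - 4*21)=1322; twice the area = |3080| = 3080; area = 1540; answer 1540
Part 2: U1 = 1540; threaded value p + q = 1541; r = 23713; 23713 = 23 * 1031; number of divisors = (1+1) * (1+1) = 4; answer 4
Part 3: U2 = 4; c = -45; a(2) = 3*(36) + 3*(-45) = -27; iterating: a(2)=-27, a(3)=27, a(4)=0, a(5)=81, a(6)=243, a(7)=972, a(8)=3645, a(9)=13851; answer 13851

13851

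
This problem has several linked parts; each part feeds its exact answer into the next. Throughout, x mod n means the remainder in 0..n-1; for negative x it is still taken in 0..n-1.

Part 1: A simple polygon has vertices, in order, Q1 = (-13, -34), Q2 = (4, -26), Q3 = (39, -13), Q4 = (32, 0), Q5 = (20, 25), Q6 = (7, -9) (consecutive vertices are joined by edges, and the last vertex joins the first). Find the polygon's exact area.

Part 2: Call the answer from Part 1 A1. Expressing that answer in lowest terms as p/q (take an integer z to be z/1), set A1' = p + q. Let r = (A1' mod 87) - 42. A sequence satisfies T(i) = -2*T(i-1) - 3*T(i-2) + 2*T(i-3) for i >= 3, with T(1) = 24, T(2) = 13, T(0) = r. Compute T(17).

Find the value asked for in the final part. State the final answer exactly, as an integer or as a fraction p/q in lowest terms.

Part 1: cross terms: (-13*-26 - 4*-34)=474, (4*-13 - 39*-26)=962, (39*0 - 32*-13)=416, (32*25 - 20*0)=800, (20*-9 - 7*25)=-355, (7*-34 - -13*-9)=-355; twice the area = |1942| = 1942; area = 971; answer 971
Part 2: A1 = 971; threaded value p + q = 972; r = -27; T(3) = -2*(13) - 3*(24) + 2*(-27) = -152; iterating: T(3)=-152, T(4)=313, T(5)=-144, T(6)=-955, T(7)=2968, T(8)=-3359, T(9)=-4096, T(10)=24205, T(11)=-42840, T(12)=4873, T(13)=167184, T(14)=-434667, T(15)=377528, T(16)=883313, T(17)=-3768544; answer -3768544

-3768544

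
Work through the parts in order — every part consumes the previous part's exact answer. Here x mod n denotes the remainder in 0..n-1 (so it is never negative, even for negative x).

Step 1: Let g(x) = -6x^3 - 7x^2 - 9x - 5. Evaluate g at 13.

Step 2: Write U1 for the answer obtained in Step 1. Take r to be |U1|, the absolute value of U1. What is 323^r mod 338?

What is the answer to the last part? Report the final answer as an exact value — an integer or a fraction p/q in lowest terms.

Step 1: -6*(13)^3 - 7*(13)^2 - 9*(13)^1 - 5 = (-13182) + (-1183) + (-117) + (-5) = -14487; answer -14487
Step 2: U1 = -14487; r = 14487; squarings mod 338: 323^1=323, 323^2=225, 323^4=263, 323^8=217, 323^16=107, 323^32=295, 323^64=159, 323^128=269, 323^256=29, 323^512=165, 323^1024=185, 323^2048=87, 323^4096=133, 323^8192=113; 323^14487 = 323^1 * 323^2 * 323^4 * 323^16 * 323^128 * 323^2048 * 323^4096 * 323^8192 = 187 (mod 338); answer 187

187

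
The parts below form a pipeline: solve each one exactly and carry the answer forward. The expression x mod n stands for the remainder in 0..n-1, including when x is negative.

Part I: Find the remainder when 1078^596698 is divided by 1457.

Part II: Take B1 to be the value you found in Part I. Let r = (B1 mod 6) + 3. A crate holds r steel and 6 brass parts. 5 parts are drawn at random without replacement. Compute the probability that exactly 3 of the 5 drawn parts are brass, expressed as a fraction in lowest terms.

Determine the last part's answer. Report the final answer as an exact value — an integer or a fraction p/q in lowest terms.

Part I: squarings mod 1457: 1078^1=1078, 1078^2=855, 1078^4=1068, 1078^8=1250, 1078^16=596, 1078^32=1165, 1078^64=758, 1078^128=506, 1078^256=1061, 1078^512=917, 1078^1024=200, 1078^2048=661, 1078^4096=1278, 1078^8192=1444, 1078^16384=169, 1078^32768=878, 1078^65536=131, 1078^131072=1134, 1078^262144=882, 1078^524288=1343; 1078^596698 = 1078^2 * 1078^8 * 1078^16 * 1078^64 * 1078^128 * 1078^512 * 1078^2048 * 1078^4096 * 1078^65536 * 1078^524288 = 1259 (mod 1457); answer 1259
Part II: B1 = 1259; r = 8; total draws C(14,5) = 2002; favorable C(6,3)*C(8,2) = 560; P = 40/143; answer 40/143

40/143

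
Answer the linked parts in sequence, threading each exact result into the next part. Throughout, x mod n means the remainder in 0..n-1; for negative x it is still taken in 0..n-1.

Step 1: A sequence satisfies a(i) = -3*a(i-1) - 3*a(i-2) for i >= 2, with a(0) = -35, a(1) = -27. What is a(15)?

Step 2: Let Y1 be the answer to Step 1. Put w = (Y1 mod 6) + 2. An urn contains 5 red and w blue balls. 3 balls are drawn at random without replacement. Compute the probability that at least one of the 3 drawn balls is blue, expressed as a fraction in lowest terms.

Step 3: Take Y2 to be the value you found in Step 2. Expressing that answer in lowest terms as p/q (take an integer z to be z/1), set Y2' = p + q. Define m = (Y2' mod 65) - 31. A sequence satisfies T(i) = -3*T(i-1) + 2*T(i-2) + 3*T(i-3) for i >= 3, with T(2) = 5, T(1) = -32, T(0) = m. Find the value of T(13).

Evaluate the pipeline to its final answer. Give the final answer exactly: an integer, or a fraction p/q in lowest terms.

Step 1: a(2) = -3*(-27) - 3*(-35) = 186; iterating: a(2)=186, a(3)=-477, a(4)=873, a(5)=-1188, a(6)=945, a(7)=729, a(8)=-5022, a(9)=12879, a(10)=-23571, a(11)=32076, a(12)=-25515, a(13)=-19683, a(14)=135594, a(15)=-347733; answer -347733
Step 2: Y1 = -347733; w = 5; total draws C(10,3) = 120; complement C(5,3) = 10; favorable 120 - 10 = 110; P = 11/12; answer 11/12
Step 3: Y2 = 11/12; threaded value p + q = 23; m = -8; T(3) = -3*(5) + 2*(-32) + 3*(-8) = -103; iterating: T(3)=-103, T(4)=223, T(5)=-860, T(6)=2717, T(7)=-9202, T(8)=30460, T(9)=-101633, T(10)=338213, T(11)=-1126525, T(12)=3751102, T(13)=-12491717; answer -12491717

-12491717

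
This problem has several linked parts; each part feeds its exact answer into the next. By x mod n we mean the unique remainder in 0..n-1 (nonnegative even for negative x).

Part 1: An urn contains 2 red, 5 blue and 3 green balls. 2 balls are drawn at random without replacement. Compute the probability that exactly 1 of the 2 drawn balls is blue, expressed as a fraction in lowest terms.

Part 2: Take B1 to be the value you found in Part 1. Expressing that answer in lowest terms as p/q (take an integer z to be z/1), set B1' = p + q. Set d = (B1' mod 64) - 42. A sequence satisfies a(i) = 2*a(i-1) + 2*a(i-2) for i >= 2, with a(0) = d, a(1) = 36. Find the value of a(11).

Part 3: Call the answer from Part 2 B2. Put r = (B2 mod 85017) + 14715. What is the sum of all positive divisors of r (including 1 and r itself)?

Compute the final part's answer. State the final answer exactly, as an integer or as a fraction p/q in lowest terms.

Part 1: total draws C(10,2) = 45; favorable C(5,1)*C(5,1) = 25; P = 5/9; answer 5/9
Part 2: B1 = 5/9; threaded value p + q = 14; d = -28; a(2) = 2*(36) + 2*(-28) = 16; iterating: a(2)=16, a(3)=104, a(4)=240, a(5)=688, a(6)=1856, a(7)=5088, a(8)=13888, a(9)=37952, a(10)=103680, a(11)=283264; answer 283264
Part 3: B2 = 283264; r = 42928; 42928 = 2^4 * 2683; sigma = (1 + 2 + 4 + 8 + 16) * (1 + 2683) = 31 * 2684 = 83204; answer 83204

83204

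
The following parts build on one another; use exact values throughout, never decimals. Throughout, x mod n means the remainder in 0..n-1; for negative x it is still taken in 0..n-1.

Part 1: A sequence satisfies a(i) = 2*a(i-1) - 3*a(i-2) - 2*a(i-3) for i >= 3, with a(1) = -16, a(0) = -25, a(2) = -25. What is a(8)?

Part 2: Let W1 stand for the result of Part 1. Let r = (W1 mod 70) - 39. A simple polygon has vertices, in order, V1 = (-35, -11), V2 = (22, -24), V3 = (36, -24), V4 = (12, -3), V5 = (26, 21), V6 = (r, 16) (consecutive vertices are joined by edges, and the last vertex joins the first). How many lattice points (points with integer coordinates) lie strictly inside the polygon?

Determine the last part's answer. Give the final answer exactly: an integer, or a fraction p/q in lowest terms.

Part 1: a(3) = 2*(-25) - 3*(-16) - 2*(-25) = 48; iterating: a(3)=48, a(4)=203, a(5)=312, a(6)=-81, a(7)=-1504, a(8)=-3389; answer -3389
Part 2: W1 = -3389; r = 2; cross terms: (-35*-24 - 22*-11)=1082, (22*-24 - 36*-24)=336, (36*-3 - 12*-24)=180, (12*21 - 26*-3)=330, (26*16 - 2*21)=374, (2*-11 - -35*16)=538; twice the area = |2840| = 2840; area = 1420; boundary points = 1 + 14 + 3 + 2 + 1 + 1 = 22; strictly interior points = area - boundary/2 + 1 = 1410; answer 1410

1410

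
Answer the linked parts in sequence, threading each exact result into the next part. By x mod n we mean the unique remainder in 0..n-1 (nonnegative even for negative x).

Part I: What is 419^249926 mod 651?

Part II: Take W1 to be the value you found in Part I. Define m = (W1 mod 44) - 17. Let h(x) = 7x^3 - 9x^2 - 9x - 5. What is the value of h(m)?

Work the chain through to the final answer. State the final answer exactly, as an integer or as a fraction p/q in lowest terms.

Part I: squarings mod 651: 419^1=419, 419^2=442, 419^4=64, 419^8=190, 419^16=295, 419^32=442, 419^64=64, 419^128=190, 419^256=295, 419^512=442, 419^1024=64, 419^2048=190, 419^4096=295, 419^8192=442, 419^16384=64, 419^32768=190, 419^65536=295, 419^131072=442; 419^249926 = 419^2 * 419^4 * 419^64 * 419^4096 * 419^16384 * 419^32768 * 419^65536 * 419^131072 = 295 (mod 651); answer 295
Part II: W1 = 295; m = 14; 7*(14)^3 - 9*(14)^2 - 9*(14)^1 - 5 = (19208) + (-1764) + (-126) + (-5) = 17313; answer 17313

17313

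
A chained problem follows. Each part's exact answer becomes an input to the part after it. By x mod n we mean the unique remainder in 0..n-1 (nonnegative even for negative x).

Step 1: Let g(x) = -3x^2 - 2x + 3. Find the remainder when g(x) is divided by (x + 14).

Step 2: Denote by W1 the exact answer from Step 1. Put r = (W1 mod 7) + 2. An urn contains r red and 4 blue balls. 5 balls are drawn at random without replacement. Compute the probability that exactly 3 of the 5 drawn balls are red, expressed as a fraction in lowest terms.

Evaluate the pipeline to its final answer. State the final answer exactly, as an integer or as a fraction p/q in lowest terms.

Step 1: remainder = value at the root: -3*(-14)^2 - 2*(-14)^1 + 3 = (-588) + (28) + (3) = -557; answer -557
Step 2: W1 = -557; r = 5; total draws C(9,5) = 126; favorable C(5,3)*C(4,2) = 60; P = 10/21; answer 10/21

10/21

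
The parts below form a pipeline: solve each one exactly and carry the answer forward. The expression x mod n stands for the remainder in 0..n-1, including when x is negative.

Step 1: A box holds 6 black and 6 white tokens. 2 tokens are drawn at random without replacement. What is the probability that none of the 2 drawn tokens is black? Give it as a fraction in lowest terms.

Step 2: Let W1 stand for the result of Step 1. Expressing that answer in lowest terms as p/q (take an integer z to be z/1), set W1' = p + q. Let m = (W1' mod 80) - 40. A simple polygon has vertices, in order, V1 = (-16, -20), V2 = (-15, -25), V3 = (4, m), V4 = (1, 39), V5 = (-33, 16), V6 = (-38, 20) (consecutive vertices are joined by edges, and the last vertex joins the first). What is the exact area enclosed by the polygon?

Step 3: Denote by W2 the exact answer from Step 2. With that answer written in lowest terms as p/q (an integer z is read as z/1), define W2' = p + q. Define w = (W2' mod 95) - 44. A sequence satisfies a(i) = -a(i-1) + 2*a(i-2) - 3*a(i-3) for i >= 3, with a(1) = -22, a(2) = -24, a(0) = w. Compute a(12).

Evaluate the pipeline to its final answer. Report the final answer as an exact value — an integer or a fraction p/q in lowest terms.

31777

Step 1: total draws C(12,2) = 66; favorable C(6,2) = 15; P = 5/22; answer 5/22
Step 2: W1 = 5/22; threaded value p + q = 27; m = -13; cross terms: (-16*-25 - -15*-20)=100, (-15*-13 - 4*-25)=295, (4*39 - 1*-13)=169, (1*16 - -33*39)=1303, (-33*20 - -38*16)=-52, (-38*-20 - -16*20)=1080; twice the area = |2895| = 2895; area = 2895/2; answer 2895/2
Step 3: W2 = 2895/2; threaded value p + q = 2897; w = 3; a(3) = -1*(-24) + 2*(-22) - 3*(3) = -29; iterating: a(3)=-29, a(4)=47, a(5)=-33, a(6)=214, a(7)=-421, a(8)=948, a(9)=-2432, a(10)=5591, a(11)=-13299, a(12)=31777; answer 31777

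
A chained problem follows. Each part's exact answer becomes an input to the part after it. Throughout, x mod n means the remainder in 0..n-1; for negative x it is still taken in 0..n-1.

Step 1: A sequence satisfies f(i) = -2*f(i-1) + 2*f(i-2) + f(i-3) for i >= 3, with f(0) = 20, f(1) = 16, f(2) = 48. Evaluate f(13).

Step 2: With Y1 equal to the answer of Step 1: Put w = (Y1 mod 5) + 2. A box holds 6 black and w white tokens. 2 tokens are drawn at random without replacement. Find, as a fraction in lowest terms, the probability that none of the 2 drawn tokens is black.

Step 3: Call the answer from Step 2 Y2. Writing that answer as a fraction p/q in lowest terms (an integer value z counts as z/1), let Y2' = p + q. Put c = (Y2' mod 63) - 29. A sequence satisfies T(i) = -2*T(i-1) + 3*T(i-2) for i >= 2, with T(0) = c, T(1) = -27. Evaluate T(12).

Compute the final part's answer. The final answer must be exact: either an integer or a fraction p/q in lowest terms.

1461444

Step 1: f(3) = -2*(48) + 2*(16) + 1*(20) = -44; iterating: f(3)=-44, f(4)=200, f(5)=-440, f(6)=1236, f(7)=-3152, f(8)=8336, f(9)=-21740, f(10)=57000, f(11)=-149144, f(12)=390548, f(13)=-1022384; answer -1022384
Step 2: Y1 = -1022384; w = 3; total draws C(9,2) = 36; favorable C(3,2) = 3; P = 1/12; answer 1/12
Step 3: Y2 = 1/12; threaded value p + q = 13; c = -16; T(2) = -2*(-27) + 3*(-16) = 6; iterating: T(2)=6, T(3)=-93, T(4)=204, T(5)=-687, T(6)=1986, T(7)=-6033, T(8)=18024, T(9)=-54147, T(10)=162366, T(11)=-487173, T(12)=1461444; answer 1461444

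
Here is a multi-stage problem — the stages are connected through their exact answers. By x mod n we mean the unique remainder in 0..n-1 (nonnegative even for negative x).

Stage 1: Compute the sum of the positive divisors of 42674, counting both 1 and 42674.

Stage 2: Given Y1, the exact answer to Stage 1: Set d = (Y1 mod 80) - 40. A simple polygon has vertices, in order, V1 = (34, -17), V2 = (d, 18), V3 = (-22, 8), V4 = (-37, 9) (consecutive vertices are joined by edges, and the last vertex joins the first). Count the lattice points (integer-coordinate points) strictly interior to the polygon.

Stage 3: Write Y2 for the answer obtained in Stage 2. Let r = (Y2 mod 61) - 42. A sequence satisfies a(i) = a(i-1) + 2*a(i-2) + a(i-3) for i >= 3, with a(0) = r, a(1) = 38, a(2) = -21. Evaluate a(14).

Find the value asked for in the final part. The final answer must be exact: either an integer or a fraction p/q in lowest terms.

Stage 1: 42674 = 2 * 19 * 1123; sigma = (1 + 2) * (1 + 19) * (1 + 1123) = 3 * 20 * 1124 = 67440; answer 67440
Stage 2: Y1 = 67440; d = -40; cross terms: (34*18 - -40*-17)=-68, (-40*8 - -22*18)=76, (-22*9 - -37*8)=98, (-37*-17 - 34*9)=323; twice the area = |429| = 429; area = 429/2; boundary points = 1 + 2 + 1 + 1 = 5; strictly interior points = area - boundary/2 + 1 = 213; answer 213
Stage 3: Y2 = 213; r = -12; a(3) = 1*(-21) + 2*(38) + 1*(-12) = 43; iterating: a(3)=43, a(4)=39, a(5)=104, a(6)=225, a(7)=472, a(8)=1026, a(9)=2195, a(10)=4719, a(11)=10135, a(12)=21768, a(13)=46757, a(14)=100428; answer 100428

100428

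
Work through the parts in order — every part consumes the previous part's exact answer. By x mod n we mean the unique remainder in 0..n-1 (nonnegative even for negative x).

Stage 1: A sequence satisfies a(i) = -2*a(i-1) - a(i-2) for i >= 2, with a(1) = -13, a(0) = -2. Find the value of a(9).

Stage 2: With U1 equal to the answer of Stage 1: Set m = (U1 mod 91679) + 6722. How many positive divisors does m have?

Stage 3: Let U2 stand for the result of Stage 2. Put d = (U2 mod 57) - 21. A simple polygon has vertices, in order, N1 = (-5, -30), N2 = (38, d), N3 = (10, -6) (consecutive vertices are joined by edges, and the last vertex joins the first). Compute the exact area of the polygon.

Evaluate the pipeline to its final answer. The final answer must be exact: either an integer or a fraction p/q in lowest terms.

537/2

Stage 1: a(2) = -2*(-13) - 1*(-2) = 28; iterating: a(2)=28, a(3)=-43, a(4)=58, a(5)=-73, a(6)=88, a(7)=-103, a(8)=118, a(9)=-133; answer -133
Stage 2: U1 = -133; m = 98268; 98268 = 2^2 * 3 * 19 * 431; number of divisors = (2+1) * (1+1) * (1+1) * (1+1) = 24; answer 24
Stage 3: U2 = 24; d = 3; cross terms: (-5*3 - 38*-30)=1125, (38*-6 - 10*3)=-258, (10*-30 - -5*-6)=-330; twice the area = |537| = 537; area = 537/2; answer 537/2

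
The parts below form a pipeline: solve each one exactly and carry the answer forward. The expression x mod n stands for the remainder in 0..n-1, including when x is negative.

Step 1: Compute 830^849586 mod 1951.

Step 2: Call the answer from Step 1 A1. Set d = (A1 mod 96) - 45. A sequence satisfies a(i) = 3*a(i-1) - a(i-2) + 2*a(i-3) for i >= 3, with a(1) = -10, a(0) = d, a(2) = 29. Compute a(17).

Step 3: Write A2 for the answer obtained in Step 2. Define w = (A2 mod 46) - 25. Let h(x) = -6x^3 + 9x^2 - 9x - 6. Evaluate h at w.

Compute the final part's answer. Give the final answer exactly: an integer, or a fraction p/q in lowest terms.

Step 1: squarings mod 1951: 830^1=830, 830^2=197, 830^4=1740, 830^8=1599, 830^16=991, 830^32=728, 830^64=1263, 830^128=1202, 830^256=1064, 830^512=516, 830^1024=920, 830^2048=1617, 830^4096=349, 830^8192=839, 830^16384=1561, 830^32768=1873, 830^65536=231, 830^131072=684, 830^262144=1567, 830^524288=1131; 830^849586 = 830^2 * 830^16 * 830^32 * 830^128 * 830^512 * 830^1024 * 830^4096 * 830^8192 * 830^16384 * 830^32768 * 830^262144 * 830^524288 = 576 (mod 1951); answer 576
Step 2: A1 = 576; d = -45; a(3) = 3*(29) - 1*(-10) + 2*(-45) = 7; iterating: a(3)=7, a(4)=-28, a(5)=-33, a(6)=-57, a(7)=-194, a(8)=-591, a(9)=-1693, a(10)=-4876, a(11)=-14117, a(12)=-40861, a(13)=-118218, a(14)=-342027, a(15)=-989585, a(16)=-2863164, a(17)=-8283961; answer -8283961
Step 3: A2 = -8283961; w = 16; -6*(16)^3 + 9*(16)^2 - 9*(16)^1 - 6 = (-24576) + (2304) + (-144) + (-6) = -22422; answer -22422

-22422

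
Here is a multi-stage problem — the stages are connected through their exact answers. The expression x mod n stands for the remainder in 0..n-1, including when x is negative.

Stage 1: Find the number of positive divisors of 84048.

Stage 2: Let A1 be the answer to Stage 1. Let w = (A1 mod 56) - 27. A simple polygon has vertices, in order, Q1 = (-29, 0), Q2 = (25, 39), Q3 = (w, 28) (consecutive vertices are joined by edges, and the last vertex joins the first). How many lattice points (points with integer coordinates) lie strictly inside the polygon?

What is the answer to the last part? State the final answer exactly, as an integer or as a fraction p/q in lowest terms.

55

Stage 1: 84048 = 2^4 * 3 * 17 * 103; number of divisors = (4+1) * (1+1) * (1+1) * (1+1) = 40; answer 40
Stage 2: A1 = 40; w = 13; cross terms: (-29*39 - 25*0)=-1131, (25*28 - 13*39)=193, (13*0 - -29*28)=812; twice the area = |-126| = 126; area = 63; boundary points = 3 + 1 + 14 = 18; strictly interior points = area - boundary/2 + 1 = 55; answer 55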